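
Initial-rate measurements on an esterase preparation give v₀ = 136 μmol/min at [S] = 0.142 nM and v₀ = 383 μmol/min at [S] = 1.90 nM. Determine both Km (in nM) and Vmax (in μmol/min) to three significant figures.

In reciprocal form, 1/v = (Km/Vmax)·(1/[S]) + 1/Vmax. The two points give (1/[S], 1/v) = (7.042, 0.007353) and (0.5263, 0.002611).
Slope = (0.007353 − 0.002611)/(7.042 − 0.5263) = 0.0007278; intercept = 0.007353 − 0.0007278×7.042 = 0.002228.
Vmax = 1/intercept = 449 μmol/min; Km = slope × Vmax = 0.0007278 × 449 = 0.327 nM.

Km = 0.327 nM; Vmax = 449 μmol/min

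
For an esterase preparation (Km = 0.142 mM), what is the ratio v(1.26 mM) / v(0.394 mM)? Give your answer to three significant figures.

The fractional saturations are [S]/(Km+[S]) = 0.394/0.5360 = 0.7351 and 1.26/1.402 = 0.8987.
v₂/v₁ is just their ratio: 0.8987/0.7351 = 1.22.

1.22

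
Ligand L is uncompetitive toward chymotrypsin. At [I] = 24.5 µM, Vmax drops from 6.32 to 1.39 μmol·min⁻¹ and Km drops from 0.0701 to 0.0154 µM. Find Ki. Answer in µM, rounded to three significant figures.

6.91 µM

Uncompetitive: Vmax,app = Vmax/α (and Km,app = Km/α) with α = 1 + [I]/Ki.
α = Vmax/Vmax,app = 6.32/1.39 = 4.547.
Since α = 1 + [I]/Ki, [I]/Ki = 4.547 − 1 = 3.547 and Ki = 24.5/3.547 = 6.91 µM.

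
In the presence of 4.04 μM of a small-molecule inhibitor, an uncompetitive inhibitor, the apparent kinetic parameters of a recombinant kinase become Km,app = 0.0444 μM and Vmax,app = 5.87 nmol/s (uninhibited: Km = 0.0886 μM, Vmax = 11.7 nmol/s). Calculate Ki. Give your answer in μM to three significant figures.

4.07 μM

Uncompetitive: Vmax,app = Vmax/α (and Km,app = Km/α) with α = 1 + [I]/Ki.
α = Vmax/Vmax,app = 11.7/5.87 = 1.993.
Ki = [I]/(α − 1) = 4.04/0.9932 = 4.07 μM.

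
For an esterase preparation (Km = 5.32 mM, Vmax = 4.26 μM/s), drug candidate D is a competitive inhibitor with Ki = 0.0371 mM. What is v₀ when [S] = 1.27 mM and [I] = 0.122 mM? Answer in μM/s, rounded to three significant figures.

With α = 1 + [I]/Ki = 1 + 0.122/0.0371 = 4.288, the competitive rate law is v = Vmax[S] / (αKm + [S]).
v = 4.26×1.27 / (4.288×5.32 + 1.27) = 5.410/24.08 = 0.225 μM/s.

0.225 μM/s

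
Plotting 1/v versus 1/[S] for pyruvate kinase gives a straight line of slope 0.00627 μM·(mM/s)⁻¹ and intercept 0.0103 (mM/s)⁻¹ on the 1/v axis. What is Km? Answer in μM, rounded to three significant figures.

y-intercept = 1/Vmax ⇒ Vmax = 97.1 mM/s; slope = Km/Vmax ⇒ Km = slope × Vmax.
Km = 0.00627 × 97.1 = 0.609 μM.

0.609 μM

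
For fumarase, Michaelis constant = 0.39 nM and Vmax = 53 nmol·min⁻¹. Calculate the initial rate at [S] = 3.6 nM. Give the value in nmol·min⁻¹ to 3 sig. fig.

47.8 nmol·min⁻¹

v = Vmax·[S]/(Km + [S]) = 53 × 3.6 / (0.39 + 3.6)
  = 190.8 / 3.990 = 47.8 nmol·min⁻¹.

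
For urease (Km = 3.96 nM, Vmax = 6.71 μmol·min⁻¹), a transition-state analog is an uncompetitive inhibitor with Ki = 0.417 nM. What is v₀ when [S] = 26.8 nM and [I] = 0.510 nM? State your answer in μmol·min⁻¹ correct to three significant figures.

2.83 μmol·min⁻¹

α = 1 + [I]/Ki = 1 + 0.510/0.417 = 2.223.
For an uncompetitive inhibitor, both parameters are divided by α, giving Vmax/α and Km/α: Km,app = 1.78 nM, Vmax,app = 3.02 μmol·min⁻¹.
v = Vmax,app·[S]/(Km,app + [S]) = 3.02 × 26.8/(1.78 + 26.8) = 2.83 μmol·min⁻¹.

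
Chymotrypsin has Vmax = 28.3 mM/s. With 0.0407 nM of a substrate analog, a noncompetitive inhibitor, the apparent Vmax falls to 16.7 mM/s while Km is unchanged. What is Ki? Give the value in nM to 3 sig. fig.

0.0586 nM

Noncompetitive: Vmax,app = Vmax/α with α = 1 + [I]/Ki.
α = Vmax/Vmax,app = 28.3/16.7 = 1.695.
Ki = [I]/(α − 1) = 0.0407/0.6946 = 0.0586 nM.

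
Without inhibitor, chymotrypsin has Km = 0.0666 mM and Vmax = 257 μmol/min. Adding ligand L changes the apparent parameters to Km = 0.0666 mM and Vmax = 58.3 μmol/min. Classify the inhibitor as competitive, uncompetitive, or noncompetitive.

noncompetitive

Vmax decreases (257 → 58.3 μmol/min) while Km is unchanged — pure noncompetitive inhibition.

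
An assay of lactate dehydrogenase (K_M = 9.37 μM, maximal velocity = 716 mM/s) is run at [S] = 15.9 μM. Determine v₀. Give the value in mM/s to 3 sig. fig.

451 mM/s

[S]/(Km+[S]) = 15.9/25.27 = 0.6292, the fractional saturation.
v = 0.6292 × Vmax = 0.6292 × 716 = 451 mM/s.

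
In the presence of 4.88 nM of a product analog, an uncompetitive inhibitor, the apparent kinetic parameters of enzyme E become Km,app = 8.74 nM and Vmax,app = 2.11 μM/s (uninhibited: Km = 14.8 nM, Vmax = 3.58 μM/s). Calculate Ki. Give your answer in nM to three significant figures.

Uncompetitive: Vmax,app = Vmax/α (and Km,app = Km/α) with α = 1 + [I]/Ki.
α = Vmax/Vmax,app = 3.58/2.11 = 1.697.
Since α = 1 + [I]/Ki, [I]/Ki = 1.697 − 1 = 0.6967 and Ki = 4.88/0.6967 = 7.00 nM.

7.00 nM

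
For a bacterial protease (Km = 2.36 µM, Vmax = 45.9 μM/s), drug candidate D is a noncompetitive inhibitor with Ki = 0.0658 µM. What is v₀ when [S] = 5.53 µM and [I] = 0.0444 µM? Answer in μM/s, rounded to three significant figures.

With α = 1 + [I]/Ki = 1 + 0.0444/0.0658 = 1.675, the noncompetitive rate law is v = (Vmax/α)·[S] / (Km + [S]).
v = (45.9/1.675)×5.53 / (2.36 + 5.53) = 151.6/7.890 = 19.2 μM/s.

19.2 μM/s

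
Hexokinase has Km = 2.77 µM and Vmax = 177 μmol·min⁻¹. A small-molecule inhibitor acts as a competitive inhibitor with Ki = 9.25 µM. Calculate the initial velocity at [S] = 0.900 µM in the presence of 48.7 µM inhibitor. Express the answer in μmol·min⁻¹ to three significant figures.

α = 1 + [I]/Ki = 1 + 48.7/9.25 = 6.265.
For a competitive inhibitor, Vmax is unchanged and the apparent Km becomes α·Km: Km,app = 17.4 µM, Vmax,app = 177 μmol·min⁻¹.
v = Vmax,app·[S]/(Km,app + [S]) = 177 × 0.900/(17.4 + 0.900) = 8.73 μmol·min⁻¹.

8.73 μmol·min⁻¹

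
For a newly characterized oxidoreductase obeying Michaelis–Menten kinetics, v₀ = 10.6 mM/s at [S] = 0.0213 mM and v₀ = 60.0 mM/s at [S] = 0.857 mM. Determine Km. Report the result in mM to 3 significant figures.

0.116 mM

From v = Vmax[S]/(Km+[S]), each point gives Vmax = v(Km+[S])/[S].
Equating: 10.6(Km+0.0213)/0.0213 = 60.0(Km+0.857)/0.857.
497.7·Km + 10.6 = 70.01·Km + 60.0, so (497.7 − 70.01)·Km = 60.0 − 10.6.
Km = 49.40/427.6 = 0.116 mM; then Vmax = 10.6(0.116+0.0213)/0.0213 = 68.1 mM/s.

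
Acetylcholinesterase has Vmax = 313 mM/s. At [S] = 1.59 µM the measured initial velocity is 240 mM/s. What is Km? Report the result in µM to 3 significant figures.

0.484 µM

From v = Vmax[S]/(Km+[S]), Km = [S](Vmax − v)/v.
Km = 1.59 × (313 − 240) / 240 = 116.1/240 = 0.484 µM.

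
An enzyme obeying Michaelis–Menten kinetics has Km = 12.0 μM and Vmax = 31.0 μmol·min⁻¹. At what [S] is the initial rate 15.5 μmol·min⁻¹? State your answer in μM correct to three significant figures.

The required fractional saturation is v/Vmax = 15.5/31.0 = 0.5000.
Then [S]/(Km+[S]) = 0.5000 ⇒ [S] = 12.0 × 0.5000/(1 − 0.5000) = 12.0 μM.

12.0 μM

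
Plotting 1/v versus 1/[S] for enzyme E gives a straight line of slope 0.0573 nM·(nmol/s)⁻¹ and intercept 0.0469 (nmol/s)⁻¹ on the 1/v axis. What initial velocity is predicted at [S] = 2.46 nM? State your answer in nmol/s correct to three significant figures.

The y-intercept is 1/Vmax, so Vmax = 1/0.0469 = 21.3 nmol/s.
The slope is Km/Vmax, so Km = 0.0573 × 21.3 = 1.22 nM.
Then v = 21.3 × 2.46/(1.22 + 2.46) = 14.2 nmol/s.

14.2 nmol/s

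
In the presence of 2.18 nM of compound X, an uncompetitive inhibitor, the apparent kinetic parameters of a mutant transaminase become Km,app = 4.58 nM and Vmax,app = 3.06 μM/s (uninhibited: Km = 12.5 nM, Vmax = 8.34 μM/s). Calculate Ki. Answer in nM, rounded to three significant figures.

1.26 nM

Uncompetitive: Vmax,app = Vmax/α (and Km,app = Km/α) with α = 1 + [I]/Ki.
α = Vmax/Vmax,app = 8.34/3.06 = 2.725.
Since α = 1 + [I]/Ki, [I]/Ki = 2.725 − 1 = 1.725 and Ki = 2.18/1.725 = 1.26 nM.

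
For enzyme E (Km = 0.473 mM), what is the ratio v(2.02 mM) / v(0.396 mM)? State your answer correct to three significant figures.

Since Vmax cancels, v₂/v₁ = [S]₂(Km+[S]₁) / [S]₁(Km+[S]₂).
= 2.02×(0.473+0.396) / (0.396×(0.473+2.02)) = 1.755/0.9872 = 1.78.

1.78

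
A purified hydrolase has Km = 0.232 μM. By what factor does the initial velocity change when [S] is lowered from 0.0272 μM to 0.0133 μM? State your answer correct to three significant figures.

Since Vmax cancels, v₂/v₁ = [S]₂(Km+[S]₁) / [S]₁(Km+[S]₂).
= 0.0133×(0.232+0.0272) / (0.0272×(0.232+0.0133)) = 0.003447/0.006672 = 0.517.

0.517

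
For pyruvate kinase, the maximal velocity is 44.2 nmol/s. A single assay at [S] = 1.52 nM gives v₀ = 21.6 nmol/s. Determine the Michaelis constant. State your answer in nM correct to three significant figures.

v/Vmax = 21.6/44.2 = 0.4887 = [S]/(Km+[S]).
So Km + [S] = [S]/0.4887 = 3.110 nM, giving Km = 3.110 − 1.52 = 1.59 nM.

1.59 nM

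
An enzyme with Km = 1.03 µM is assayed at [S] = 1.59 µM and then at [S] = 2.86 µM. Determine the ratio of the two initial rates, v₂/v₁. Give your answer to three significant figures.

The fractional saturations are [S]/(Km+[S]) = 1.59/2.620 = 0.6069 and 2.86/3.890 = 0.7352.
v₂/v₁ is just their ratio: 0.7352/0.6069 = 1.21.

1.21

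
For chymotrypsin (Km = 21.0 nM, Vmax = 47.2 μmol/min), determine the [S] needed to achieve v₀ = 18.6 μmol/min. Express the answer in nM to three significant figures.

The required fractional saturation is v/Vmax = 18.6/47.2 = 0.3941.
Then [S]/(Km+[S]) = 0.3941 ⇒ [S] = 21.0 × 0.3941/(1 − 0.3941) = 13.7 nM.

13.7 nM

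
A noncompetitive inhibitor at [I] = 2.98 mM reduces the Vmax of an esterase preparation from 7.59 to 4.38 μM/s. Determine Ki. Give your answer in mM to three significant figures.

Noncompetitive: Vmax,app = Vmax/α with α = 1 + [I]/Ki.
α = Vmax/Vmax,app = 7.59/4.38 = 1.733.
Ki = [I]/(α − 1) = 2.98/0.7329 = 4.07 mM.

4.07 mM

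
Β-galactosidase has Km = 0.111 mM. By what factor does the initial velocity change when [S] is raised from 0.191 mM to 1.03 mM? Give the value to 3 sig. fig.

1.43

Since Vmax cancels, v₂/v₁ = [S]₂(Km+[S]₁) / [S]₁(Km+[S]₂).
= 1.03×(0.111+0.191) / (0.191×(0.111+1.03)) = 0.3111/0.2179 = 1.43.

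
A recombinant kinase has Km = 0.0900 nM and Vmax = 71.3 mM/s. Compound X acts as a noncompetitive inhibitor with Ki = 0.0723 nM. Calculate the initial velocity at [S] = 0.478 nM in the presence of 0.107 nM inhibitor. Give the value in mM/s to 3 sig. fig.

24.2 mM/s

With α = 1 + [I]/Ki = 1 + 0.107/0.0723 = 2.480, the noncompetitive rate law is v = (Vmax/α)·[S] / (Km + [S]).
v = (71.3/2.480)×0.478 / (0.0900 + 0.478) = 13.74/0.5680 = 24.2 mM/s.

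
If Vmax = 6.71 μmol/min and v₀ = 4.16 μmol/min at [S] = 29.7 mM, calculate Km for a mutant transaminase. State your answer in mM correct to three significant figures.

v/Vmax = 4.16/6.71 = 0.6200 = [S]/(Km+[S]).
So Km + [S] = [S]/0.6200 = 47.91 mM, giving Km = 47.91 − 29.7 = 18.2 mM.

18.2 mM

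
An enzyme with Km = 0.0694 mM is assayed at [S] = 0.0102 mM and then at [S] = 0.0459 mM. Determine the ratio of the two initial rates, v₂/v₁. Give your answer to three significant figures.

3.11

Since Vmax cancels, v₂/v₁ = [S]₂(Km+[S]₁) / [S]₁(Km+[S]₂).
= 0.0459×(0.0694+0.0102) / (0.0102×(0.0694+0.0459)) = 0.003654/0.001176 = 3.11.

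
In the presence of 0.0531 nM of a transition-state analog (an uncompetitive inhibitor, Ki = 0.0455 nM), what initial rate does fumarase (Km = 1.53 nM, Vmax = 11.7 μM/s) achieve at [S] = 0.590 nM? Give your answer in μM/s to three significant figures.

2.46 μM/s

With α = 1 + [I]/Ki = 1 + 0.0531/0.0455 = 2.167, the uncompetitive rate law is v = (Vmax/α)·[S] / (Km/α + [S]).
v = (11.7/2.167)×0.590 / (1.53/2.167 + 0.590) = 3.185/1.296 = 2.46 μM/s.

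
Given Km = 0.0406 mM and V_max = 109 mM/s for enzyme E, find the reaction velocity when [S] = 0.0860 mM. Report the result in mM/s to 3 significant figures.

v = Vmax·[S]/(Km + [S]) = 109 × 0.0860 / (0.0406 + 0.0860)
  = 9.374 / 0.1266 = 74.0 mM/s.

74.0 mM/s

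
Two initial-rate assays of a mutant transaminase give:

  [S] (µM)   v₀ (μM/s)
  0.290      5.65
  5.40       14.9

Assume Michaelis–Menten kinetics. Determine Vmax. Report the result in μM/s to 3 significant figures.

In reciprocal form, 1/v = (Km/Vmax)·(1/[S]) + 1/Vmax. The two points give (1/[S], 1/v) = (3.448, 0.1770) and (0.1852, 0.06711).
Slope = (0.1770 − 0.06711)/(3.448 − 0.1852) = 0.03367; intercept = 0.1770 − 0.03367×3.448 = 0.06088.
Vmax = 1/intercept = 16.4 μM/s; Km = slope × Vmax = 0.03367 × 16.4 = 0.553 µM.

16.4 μM/s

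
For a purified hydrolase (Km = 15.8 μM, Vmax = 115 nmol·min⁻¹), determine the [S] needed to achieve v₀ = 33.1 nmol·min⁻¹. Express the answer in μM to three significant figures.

6.39 μM

Rearranging v = Vmax[S]/(Km+[S]) gives [S] = Km·v/(Vmax − v).
[S] = 15.8 × 33.1 / (115 − 33.1) = 523.0/81.90 = 6.39 μM.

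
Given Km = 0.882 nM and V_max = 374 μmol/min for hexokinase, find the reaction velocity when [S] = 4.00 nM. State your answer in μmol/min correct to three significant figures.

306 μmol/min

v = Vmax·[S]/(Km + [S]) = 374 × 4.00 / (0.882 + 4.00)
  = 1496 / 4.882 = 306 μmol/min.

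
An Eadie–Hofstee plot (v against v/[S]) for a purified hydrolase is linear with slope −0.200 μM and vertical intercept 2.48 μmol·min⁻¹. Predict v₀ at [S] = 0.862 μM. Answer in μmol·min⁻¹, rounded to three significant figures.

In the Eadie–Hofstee form v = Vmax − Km·(v/[S]), the slope is −Km and the intercept is Vmax, so Km = 0.200 μM and Vmax = 2.48 μmol·min⁻¹.
v = 2.48 × 0.862/(0.200 + 0.862) = 2.01 μmol·min⁻¹.

2.01 μmol·min⁻¹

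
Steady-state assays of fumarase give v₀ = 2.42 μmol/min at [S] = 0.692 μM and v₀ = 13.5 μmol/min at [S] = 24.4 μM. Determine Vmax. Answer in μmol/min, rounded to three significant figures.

In reciprocal form, 1/v = (Km/Vmax)·(1/[S]) + 1/Vmax. The two points give (1/[S], 1/v) = (1.445, 0.4132) and (0.04098, 0.07407).
Slope = (0.4132 − 0.07407)/(1.445 − 0.04098) = 0.2415; intercept = 0.4132 − 0.2415×1.445 = 0.06417.
Vmax = 1/intercept = 15.6 μmol/min; Km = slope × Vmax = 0.2415 × 15.6 = 3.76 μM.

15.6 μmol/min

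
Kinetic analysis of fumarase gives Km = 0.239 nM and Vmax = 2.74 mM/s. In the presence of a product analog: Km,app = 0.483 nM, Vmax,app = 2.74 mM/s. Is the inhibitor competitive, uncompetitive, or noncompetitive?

competitive

Km increases (0.239 → 0.483 nM) while Vmax is unchanged — the hallmark of competitive inhibition.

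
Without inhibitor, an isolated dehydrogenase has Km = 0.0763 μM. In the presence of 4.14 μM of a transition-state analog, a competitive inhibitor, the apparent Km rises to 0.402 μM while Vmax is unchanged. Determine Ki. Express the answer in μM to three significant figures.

Competitive: Km,app = α·Km with α = 1 + [I]/Ki.
α = Km,app/Km = 0.402/0.0763 = 5.269.
Ki = [I]/(α − 1) = 4.14/4.269 = 0.970 μM.

0.970 μM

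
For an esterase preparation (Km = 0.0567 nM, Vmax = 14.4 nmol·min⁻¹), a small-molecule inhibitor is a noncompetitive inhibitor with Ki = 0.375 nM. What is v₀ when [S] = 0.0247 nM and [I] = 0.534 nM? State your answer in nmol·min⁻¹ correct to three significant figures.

1.80 nmol·min⁻¹

α = 1 + [I]/Ki = 1 + 0.534/0.375 = 2.424.
For a noncompetitive inhibitor, Vmax is reduced to Vmax/α while Km is unchanged: Km,app = 0.0567 nM, Vmax,app = 5.94 nmol·min⁻¹.
v = Vmax,app·[S]/(Km,app + [S]) = 5.94 × 0.0247/(0.0567 + 0.0247) = 1.80 nmol·min⁻¹.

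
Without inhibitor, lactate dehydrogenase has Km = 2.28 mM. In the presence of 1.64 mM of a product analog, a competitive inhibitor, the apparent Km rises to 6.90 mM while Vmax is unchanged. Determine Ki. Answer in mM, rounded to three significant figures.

0.809 mM

Competitive: Km,app = α·Km with α = 1 + [I]/Ki.
α = Km,app/Km = 6.90/2.28 = 3.026.
Ki = [I]/(α − 1) = 1.64/2.026 = 0.809 mM.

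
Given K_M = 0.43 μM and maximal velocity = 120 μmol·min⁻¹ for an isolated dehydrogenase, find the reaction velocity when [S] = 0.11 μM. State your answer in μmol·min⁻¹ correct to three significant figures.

[S]/(Km+[S]) = 0.11/0.5400 = 0.2037, the fractional saturation.
v = 0.2037 × Vmax = 0.2037 × 120 = 24.4 μmol·min⁻¹.

24.4 μmol·min⁻¹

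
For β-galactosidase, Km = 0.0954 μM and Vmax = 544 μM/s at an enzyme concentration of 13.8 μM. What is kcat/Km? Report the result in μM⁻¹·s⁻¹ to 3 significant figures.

413 μM⁻¹·s⁻¹

kcat = Vmax/[E]total = 544/13.8 = 39.4 s⁻¹.
kcat/Km = 39.4/0.0954 = 413 μM⁻¹·s⁻¹.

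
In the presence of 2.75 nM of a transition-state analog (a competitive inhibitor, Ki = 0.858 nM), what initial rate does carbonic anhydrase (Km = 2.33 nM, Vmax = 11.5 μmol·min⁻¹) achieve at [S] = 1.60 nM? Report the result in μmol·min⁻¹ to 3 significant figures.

With α = 1 + [I]/Ki = 1 + 2.75/0.858 = 4.205, the competitive rate law is v = Vmax[S] / (αKm + [S]).
v = 11.5×1.60 / (4.205×2.33 + 1.60) = 18.40/11.40 = 1.61 μmol·min⁻¹.

1.61 μmol·min⁻¹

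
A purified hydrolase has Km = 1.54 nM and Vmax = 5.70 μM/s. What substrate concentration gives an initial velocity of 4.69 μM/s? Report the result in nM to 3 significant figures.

Rearranging v = Vmax[S]/(Km+[S]) gives [S] = Km·v/(Vmax − v).
[S] = 1.54 × 4.69 / (5.70 − 4.69) = 7.223/1.010 = 7.15 nM.

7.15 nM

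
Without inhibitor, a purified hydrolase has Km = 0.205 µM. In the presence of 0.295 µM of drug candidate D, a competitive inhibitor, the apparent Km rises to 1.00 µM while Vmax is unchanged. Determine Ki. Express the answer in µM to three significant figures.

Competitive: Km,app = α·Km with α = 1 + [I]/Ki.
α = Km,app/Km = 1.00/0.205 = 4.878.
Since α = 1 + [I]/Ki, [I]/Ki = 4.878 − 1 = 3.878 and Ki = 0.295/3.878 = 0.0761 µM.

0.0761 µM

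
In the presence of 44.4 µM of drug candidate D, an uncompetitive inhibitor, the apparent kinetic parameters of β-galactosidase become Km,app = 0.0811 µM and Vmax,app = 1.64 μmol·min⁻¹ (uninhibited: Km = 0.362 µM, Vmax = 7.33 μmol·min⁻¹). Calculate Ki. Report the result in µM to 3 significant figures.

12.8 µM

Uncompetitive: Vmax,app = Vmax/α (and Km,app = Km/α) with α = 1 + [I]/Ki.
α = Vmax/Vmax,app = 7.33/1.64 = 4.470.
Since α = 1 + [I]/Ki, [I]/Ki = 4.470 − 1 = 3.470 and Ki = 44.4/3.470 = 12.8 µM.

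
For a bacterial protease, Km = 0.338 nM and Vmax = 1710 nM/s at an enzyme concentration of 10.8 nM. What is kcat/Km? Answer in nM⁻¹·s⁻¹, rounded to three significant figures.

kcat = Vmax/[E]total = 1710/10.8 = 158 s⁻¹.
kcat/Km = 158/0.338 = 468 nM⁻¹·s⁻¹.

468 nM⁻¹·s⁻¹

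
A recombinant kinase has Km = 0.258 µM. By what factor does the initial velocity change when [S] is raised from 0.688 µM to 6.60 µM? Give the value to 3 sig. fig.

Since Vmax cancels, v₂/v₁ = [S]₂(Km+[S]₁) / [S]₁(Km+[S]₂).
= 6.60×(0.258+0.688) / (0.688×(0.258+6.60)) = 6.244/4.718 = 1.32.

1.32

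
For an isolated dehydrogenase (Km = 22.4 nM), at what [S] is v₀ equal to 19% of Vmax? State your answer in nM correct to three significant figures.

v/Vmax = [S]/(Km+[S]) = 0.19, so [S] = Km·0.19/(1 − 0.19) = 22.4 × 0.2346.
[S] = 5.25 nM.

5.25 nM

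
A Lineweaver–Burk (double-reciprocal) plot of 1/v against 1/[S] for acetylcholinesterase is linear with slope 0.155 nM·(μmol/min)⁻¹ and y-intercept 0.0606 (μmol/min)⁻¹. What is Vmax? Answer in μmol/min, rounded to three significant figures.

16.5 μmol/min

The y-intercept of a Lineweaver–Burk plot equals 1/Vmax, so Vmax = 1/0.0606 = 16.5 μmol/min.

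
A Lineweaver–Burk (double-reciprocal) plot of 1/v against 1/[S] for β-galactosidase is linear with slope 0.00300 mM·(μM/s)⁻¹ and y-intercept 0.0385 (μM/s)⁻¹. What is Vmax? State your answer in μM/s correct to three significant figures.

The y-intercept of a Lineweaver–Burk plot equals 1/Vmax, so Vmax = 1/0.0385 = 26.0 μM/s.

26.0 μM/s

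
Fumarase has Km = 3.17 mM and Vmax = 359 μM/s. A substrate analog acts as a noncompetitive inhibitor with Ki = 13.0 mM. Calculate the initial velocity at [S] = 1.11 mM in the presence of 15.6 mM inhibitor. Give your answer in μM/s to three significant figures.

42.3 μM/s

α = 1 + [I]/Ki = 1 + 15.6/13.0 = 2.200.
For a noncompetitive inhibitor, Vmax is reduced to Vmax/α while Km is unchanged: Km,app = 3.17 mM, Vmax,app = 163 μM/s.
v = Vmax,app·[S]/(Km,app + [S]) = 163 × 1.11/(3.17 + 1.11) = 42.3 μM/s.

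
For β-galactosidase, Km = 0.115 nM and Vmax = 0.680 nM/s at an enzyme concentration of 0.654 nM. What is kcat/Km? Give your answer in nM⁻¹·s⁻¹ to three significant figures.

9.04 nM⁻¹·s⁻¹

kcat = Vmax/[E]total = 0.680/0.654 = 1.04 s⁻¹.
kcat/Km = 1.04/0.115 = 9.04 nM⁻¹·s⁻¹.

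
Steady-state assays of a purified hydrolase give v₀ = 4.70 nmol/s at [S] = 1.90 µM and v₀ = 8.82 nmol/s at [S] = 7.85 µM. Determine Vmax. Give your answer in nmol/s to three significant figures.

From v = Vmax[S]/(Km+[S]), each point gives Vmax = v(Km+[S])/[S].
Equating: 4.70(Km+1.90)/1.90 = 8.82(Km+7.85)/7.85.
2.474·Km + 4.70 = 1.124·Km + 8.82, so (2.474 − 1.124)·Km = 8.82 − 4.70.
Km = 4.120/1.350 = 3.05 µM; then Vmax = 4.70(3.05+1.90)/1.90 = 12.2 nmol/s.

12.2 nmol/s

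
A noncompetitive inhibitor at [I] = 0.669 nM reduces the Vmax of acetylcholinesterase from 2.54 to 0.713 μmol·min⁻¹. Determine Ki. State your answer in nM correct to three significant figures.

Noncompetitive: Vmax,app = Vmax/α with α = 1 + [I]/Ki.
α = Vmax/Vmax,app = 2.54/0.713 = 3.562.
Ki = [I]/(α − 1) = 0.669/2.562 = 0.261 nM.

0.261 nM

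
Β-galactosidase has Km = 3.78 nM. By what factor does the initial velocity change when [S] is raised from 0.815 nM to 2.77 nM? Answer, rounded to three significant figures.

2.38

Since Vmax cancels, v₂/v₁ = [S]₂(Km+[S]₁) / [S]₁(Km+[S]₂).
= 2.77×(3.78+0.815) / (0.815×(3.78+2.77)) = 12.73/5.338 = 2.38.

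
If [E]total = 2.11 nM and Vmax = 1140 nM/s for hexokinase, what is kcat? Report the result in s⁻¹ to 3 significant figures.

540 s⁻¹

kcat = Vmax/[E]total = 1140 nM/s / 2.11 nM = 540 s⁻¹.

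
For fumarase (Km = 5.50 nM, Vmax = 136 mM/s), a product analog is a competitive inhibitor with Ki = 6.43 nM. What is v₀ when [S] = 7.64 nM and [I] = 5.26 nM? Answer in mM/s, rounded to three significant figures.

58.9 mM/s

α = 1 + [I]/Ki = 1 + 5.26/6.43 = 1.818.
For a competitive inhibitor, Vmax is unchanged and the apparent Km becomes α·Km: Km,app = 10.0 nM, Vmax,app = 136 mM/s.
v = Vmax,app·[S]/(Km,app + [S]) = 136 × 7.64/(10.0 + 7.64) = 58.9 mM/s.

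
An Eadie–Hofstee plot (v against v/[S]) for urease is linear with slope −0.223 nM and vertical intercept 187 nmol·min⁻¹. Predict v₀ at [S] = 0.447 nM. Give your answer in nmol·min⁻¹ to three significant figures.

125 nmol·min⁻¹

In the Eadie–Hofstee form v = Vmax − Km·(v/[S]), the slope is −Km and the intercept is Vmax, so Km = 0.223 nM and Vmax = 187 nmol·min⁻¹.
v = 187 × 0.447/(0.223 + 0.447) = 125 nmol·min⁻¹.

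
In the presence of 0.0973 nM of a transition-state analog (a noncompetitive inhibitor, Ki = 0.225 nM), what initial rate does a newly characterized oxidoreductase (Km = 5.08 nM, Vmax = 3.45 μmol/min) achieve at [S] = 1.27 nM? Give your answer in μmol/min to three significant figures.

0.482 μmol/min

With α = 1 + [I]/Ki = 1 + 0.0973/0.225 = 1.432, the noncompetitive rate law is v = (Vmax/α)·[S] / (Km + [S]).
v = (3.45/1.432)×1.27 / (5.08 + 1.27) = 3.059/6.350 = 0.482 μmol/min.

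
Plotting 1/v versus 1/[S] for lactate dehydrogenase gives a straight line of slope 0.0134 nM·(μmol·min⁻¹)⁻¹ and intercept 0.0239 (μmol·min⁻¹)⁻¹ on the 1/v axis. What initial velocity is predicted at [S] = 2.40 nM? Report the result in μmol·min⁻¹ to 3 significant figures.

The y-intercept is 1/Vmax, so Vmax = 1/0.0239 = 41.8 μmol·min⁻¹.
The slope is Km/Vmax, so Km = 0.0134 × 41.8 = 0.561 nM.
Then v = 41.8 × 2.40/(0.561 + 2.40) = 33.9 μmol·min⁻¹.

33.9 μmol·min⁻¹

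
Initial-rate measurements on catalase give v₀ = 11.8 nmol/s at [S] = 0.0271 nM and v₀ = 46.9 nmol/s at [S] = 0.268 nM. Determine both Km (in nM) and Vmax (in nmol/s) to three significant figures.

Km = 0.135 nM; Vmax = 70.5 nmol/s

From v = Vmax[S]/(Km+[S]), each point gives Vmax = v(Km+[S])/[S].
Equating: 11.8(Km+0.0271)/0.0271 = 46.9(Km+0.268)/0.268.
435.4·Km + 11.8 = 175.0·Km + 46.9, so (435.4 − 175.0)·Km = 46.9 − 11.8.
Km = 35.10/260.4 = 0.135 nM; then Vmax = 11.8(0.135+0.0271)/0.0271 = 70.5 nmol/s.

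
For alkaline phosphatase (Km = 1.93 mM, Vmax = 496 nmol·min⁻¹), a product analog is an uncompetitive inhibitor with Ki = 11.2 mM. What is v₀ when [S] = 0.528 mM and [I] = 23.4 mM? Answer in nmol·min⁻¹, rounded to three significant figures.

73.5 nmol·min⁻¹

α = 1 + [I]/Ki = 1 + 23.4/11.2 = 3.089.
For an uncompetitive inhibitor, both parameters are divided by α, giving Vmax/α and Km/α: Km,app = 0.625 mM, Vmax,app = 161 nmol·min⁻¹.
v = Vmax,app·[S]/(Km,app + [S]) = 161 × 0.528/(0.625 + 0.528) = 73.5 nmol·min⁻¹.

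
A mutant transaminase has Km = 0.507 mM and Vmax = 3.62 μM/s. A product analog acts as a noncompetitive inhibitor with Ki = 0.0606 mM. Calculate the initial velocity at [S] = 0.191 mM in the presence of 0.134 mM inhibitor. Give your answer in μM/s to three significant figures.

α = 1 + [I]/Ki = 1 + 0.134/0.0606 = 3.211.
For a noncompetitive inhibitor, Vmax is reduced to Vmax/α while Km is unchanged: Km,app = 0.507 mM, Vmax,app = 1.13 μM/s.
v = Vmax,app·[S]/(Km,app + [S]) = 1.13 × 0.191/(0.507 + 0.191) = 0.308 μM/s.

0.308 μM/s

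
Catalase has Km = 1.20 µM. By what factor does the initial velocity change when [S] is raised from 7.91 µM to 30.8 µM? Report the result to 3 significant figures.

The fractional saturations are [S]/(Km+[S]) = 7.91/9.110 = 0.8683 and 30.8/32.00 = 0.9625.
v₂/v₁ is just their ratio: 0.9625/0.8683 = 1.11.

1.11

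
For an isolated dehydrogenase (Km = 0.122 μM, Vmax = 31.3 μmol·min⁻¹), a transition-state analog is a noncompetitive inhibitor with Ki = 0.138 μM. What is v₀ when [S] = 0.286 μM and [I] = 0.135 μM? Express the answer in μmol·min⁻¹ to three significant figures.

α = 1 + [I]/Ki = 1 + 0.135/0.138 = 1.978.
For a noncompetitive inhibitor, Vmax is reduced to Vmax/α while Km is unchanged: Km,app = 0.122 μM, Vmax,app = 15.8 μmol·min⁻¹.
v = Vmax,app·[S]/(Km,app + [S]) = 15.8 × 0.286/(0.122 + 0.286) = 11.1 μmol·min⁻¹.

11.1 μmol·min⁻¹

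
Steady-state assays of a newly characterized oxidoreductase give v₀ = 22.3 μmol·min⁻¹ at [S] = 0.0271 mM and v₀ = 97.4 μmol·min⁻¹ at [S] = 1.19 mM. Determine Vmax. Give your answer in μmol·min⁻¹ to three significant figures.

From v = Vmax[S]/(Km+[S]), each point gives Vmax = v(Km+[S])/[S].
Equating: 22.3(Km+0.0271)/0.0271 = 97.4(Km+1.19)/1.19.
822.9·Km + 22.3 = 81.85·Km + 97.4, so (822.9 − 81.85)·Km = 97.4 − 22.3.
Km = 75.10/741.0 = 0.101 mM; then Vmax = 22.3(0.101+0.0271)/0.0271 = 106 μmol·min⁻¹.

106 μmol·min⁻¹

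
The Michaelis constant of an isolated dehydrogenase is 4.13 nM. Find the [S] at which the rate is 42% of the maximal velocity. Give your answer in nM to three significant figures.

2.99 nM

v/Vmax = [S]/(Km+[S]) = 0.42, so [S] = Km·0.42/(1 − 0.42) = 4.13 × 0.7241.
[S] = 2.99 nM.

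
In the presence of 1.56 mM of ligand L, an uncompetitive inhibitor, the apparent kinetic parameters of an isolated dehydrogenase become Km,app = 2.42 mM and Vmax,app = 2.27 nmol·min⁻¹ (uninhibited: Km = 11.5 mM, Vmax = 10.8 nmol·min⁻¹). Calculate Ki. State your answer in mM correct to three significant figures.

Uncompetitive: Vmax,app = Vmax/α (and Km,app = Km/α) with α = 1 + [I]/Ki.
α = Vmax/Vmax,app = 10.8/2.27 = 4.758.
Since α = 1 + [I]/Ki, [I]/Ki = 4.758 − 1 = 3.758 and Ki = 1.56/3.758 = 0.415 mM.

0.415 mM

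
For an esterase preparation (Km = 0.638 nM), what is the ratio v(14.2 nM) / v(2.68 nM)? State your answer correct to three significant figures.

The fractional saturations are [S]/(Km+[S]) = 2.68/3.318 = 0.8077 and 14.2/14.84 = 0.9570.
v₂/v₁ is just their ratio: 0.9570/0.8077 = 1.18.

1.18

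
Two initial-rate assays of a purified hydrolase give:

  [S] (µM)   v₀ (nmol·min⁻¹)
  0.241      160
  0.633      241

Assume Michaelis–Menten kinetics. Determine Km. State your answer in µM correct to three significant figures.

0.286 µM

In reciprocal form, 1/v = (Km/Vmax)·(1/[S]) + 1/Vmax. The two points give (1/[S], 1/v) = (4.149, 0.006250) and (1.580, 0.004149).
Slope = (0.006250 − 0.004149)/(4.149 − 1.580) = 0.0008175; intercept = 0.006250 − 0.0008175×4.149 = 0.002858.
Vmax = 1/intercept = 350 nmol·min⁻¹; Km = slope × Vmax = 0.0008175 × 350 = 0.286 µM.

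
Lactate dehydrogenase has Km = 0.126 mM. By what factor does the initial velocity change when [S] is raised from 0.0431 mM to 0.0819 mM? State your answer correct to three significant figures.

1.55

The fractional saturations are [S]/(Km+[S]) = 0.0431/0.1691 = 0.2549 and 0.0819/0.2079 = 0.3939.
v₂/v₁ is just their ratio: 0.3939/0.2549 = 1.55.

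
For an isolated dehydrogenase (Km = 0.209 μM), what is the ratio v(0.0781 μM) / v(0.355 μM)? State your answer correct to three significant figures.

0.432

Since Vmax cancels, v₂/v₁ = [S]₂(Km+[S]₁) / [S]₁(Km+[S]₂).
= 0.0781×(0.209+0.355) / (0.355×(0.209+0.0781)) = 0.04405/0.1019 = 0.432.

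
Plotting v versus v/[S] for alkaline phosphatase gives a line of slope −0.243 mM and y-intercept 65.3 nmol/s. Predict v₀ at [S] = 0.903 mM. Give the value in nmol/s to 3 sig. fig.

In the Eadie–Hofstee form v = Vmax − Km·(v/[S]), the slope is −Km and the intercept is Vmax, so Km = 0.243 mM and Vmax = 65.3 nmol/s.
v = 65.3 × 0.903/(0.243 + 0.903) = 51.5 nmol/s.

51.5 nmol/s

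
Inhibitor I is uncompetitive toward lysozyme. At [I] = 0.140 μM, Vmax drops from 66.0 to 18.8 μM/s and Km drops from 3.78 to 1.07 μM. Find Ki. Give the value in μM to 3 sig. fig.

0.0558 μM

Uncompetitive: Vmax,app = Vmax/α (and Km,app = Km/α) with α = 1 + [I]/Ki.
α = Vmax/Vmax,app = 66.0/18.8 = 3.511.
Ki = [I]/(α − 1) = 0.140/2.511 = 0.0558 μM.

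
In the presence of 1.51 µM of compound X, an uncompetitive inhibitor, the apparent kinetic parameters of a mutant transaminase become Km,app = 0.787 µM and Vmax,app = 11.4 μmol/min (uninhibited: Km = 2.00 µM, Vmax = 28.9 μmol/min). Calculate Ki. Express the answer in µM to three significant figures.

0.984 µM

Uncompetitive: Vmax,app = Vmax/α (and Km,app = Km/α) with α = 1 + [I]/Ki.
α = Vmax/Vmax,app = 28.9/11.4 = 2.535.
Ki = [I]/(α − 1) = 1.51/1.535 = 0.984 µM.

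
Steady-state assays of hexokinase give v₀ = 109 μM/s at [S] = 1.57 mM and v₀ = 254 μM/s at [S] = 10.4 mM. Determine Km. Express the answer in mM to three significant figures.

3.22 mM

In reciprocal form, 1/v = (Km/Vmax)·(1/[S]) + 1/Vmax. The two points give (1/[S], 1/v) = (0.6369, 0.009174) and (0.09615, 0.003937).
Slope = (0.009174 − 0.003937)/(0.6369 − 0.09615) = 0.009685; intercept = 0.009174 − 0.009685×0.6369 = 0.003006.
Vmax = 1/intercept = 333 μM/s; Km = slope × Vmax = 0.009685 × 333 = 3.22 mM.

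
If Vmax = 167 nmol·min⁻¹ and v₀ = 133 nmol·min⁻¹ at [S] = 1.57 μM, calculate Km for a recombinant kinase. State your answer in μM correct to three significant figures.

0.401 μM

v/Vmax = 133/167 = 0.7964 = [S]/(Km+[S]).
So Km + [S] = [S]/0.7964 = 1.971 μM, giving Km = 1.971 − 1.57 = 0.401 μM.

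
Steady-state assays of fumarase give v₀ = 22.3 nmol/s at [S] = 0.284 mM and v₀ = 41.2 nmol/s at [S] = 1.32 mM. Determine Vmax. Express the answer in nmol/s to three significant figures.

53.7 nmol/s

In reciprocal form, 1/v = (Km/Vmax)·(1/[S]) + 1/Vmax. The two points give (1/[S], 1/v) = (3.521, 0.04484) and (0.7576, 0.02427).
Slope = (0.04484 − 0.02427)/(3.521 − 0.7576) = 0.007444; intercept = 0.04484 − 0.007444×3.521 = 0.01863.
Vmax = 1/intercept = 53.7 nmol/s; Km = slope × Vmax = 0.007444 × 53.7 = 0.400 mM.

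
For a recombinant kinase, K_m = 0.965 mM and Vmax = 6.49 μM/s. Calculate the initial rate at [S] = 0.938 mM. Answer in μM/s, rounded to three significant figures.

[S]/(Km+[S]) = 0.938/1.903 = 0.4929, the fractional saturation.
v = 0.4929 × Vmax = 0.4929 × 6.49 = 3.20 μM/s.

3.20 μM/s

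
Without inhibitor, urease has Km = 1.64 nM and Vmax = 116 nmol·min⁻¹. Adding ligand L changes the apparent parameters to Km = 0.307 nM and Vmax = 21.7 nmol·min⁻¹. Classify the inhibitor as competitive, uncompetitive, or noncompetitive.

Both Km and Vmax decrease by the same factor (~5.35-fold) — characteristic of uncompetitive inhibition.

uncompetitive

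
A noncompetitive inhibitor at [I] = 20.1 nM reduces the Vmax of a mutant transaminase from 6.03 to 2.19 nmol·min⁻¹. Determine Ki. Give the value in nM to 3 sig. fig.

11.5 nM

Noncompetitive: Vmax,app = Vmax/α with α = 1 + [I]/Ki.
α = Vmax/Vmax,app = 6.03/2.19 = 2.753.
Since α = 1 + [I]/Ki, [I]/Ki = 2.753 − 1 = 1.753 and Ki = 20.1/1.753 = 11.5 nM.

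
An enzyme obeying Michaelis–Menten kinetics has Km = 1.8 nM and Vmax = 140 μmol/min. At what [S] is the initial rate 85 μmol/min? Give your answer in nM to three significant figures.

2.78 nM

The required fractional saturation is v/Vmax = 85/140 = 0.6071.
Then [S]/(Km+[S]) = 0.6071 ⇒ [S] = 1.8 × 0.6071/(1 − 0.6071) = 2.78 nM.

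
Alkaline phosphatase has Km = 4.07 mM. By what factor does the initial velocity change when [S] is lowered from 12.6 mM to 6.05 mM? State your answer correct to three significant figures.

0.791

The fractional saturations are [S]/(Km+[S]) = 12.6/16.67 = 0.7558 and 6.05/10.12 = 0.5978.
v₂/v₁ is just their ratio: 0.5978/0.7558 = 0.791.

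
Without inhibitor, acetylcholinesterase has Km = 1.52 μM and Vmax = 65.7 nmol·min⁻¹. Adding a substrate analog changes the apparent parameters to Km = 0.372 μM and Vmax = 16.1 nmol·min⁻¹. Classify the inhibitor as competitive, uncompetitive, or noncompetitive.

Both Km and Vmax decrease by the same factor (~4.09-fold) — characteristic of uncompetitive inhibition.

uncompetitive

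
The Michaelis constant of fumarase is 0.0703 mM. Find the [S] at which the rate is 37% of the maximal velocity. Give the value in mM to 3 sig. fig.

v/Vmax = [S]/(Km+[S]) = 0.37, so [S] = Km·0.37/(1 − 0.37) = 0.0703 × 0.5873.
[S] = 0.0413 mM.

0.0413 mM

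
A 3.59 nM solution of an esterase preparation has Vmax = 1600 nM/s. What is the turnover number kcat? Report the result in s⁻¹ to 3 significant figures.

kcat = Vmax/[E]total = 1600 nM/s / 3.59 nM = 446 s⁻¹.

446 s⁻¹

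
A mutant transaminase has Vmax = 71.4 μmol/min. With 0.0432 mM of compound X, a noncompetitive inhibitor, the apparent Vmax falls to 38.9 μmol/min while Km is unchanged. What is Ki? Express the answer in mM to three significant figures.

0.0517 mM

Noncompetitive: Vmax,app = Vmax/α with α = 1 + [I]/Ki.
α = Vmax/Vmax,app = 71.4/38.9 = 1.835.
Ki = [I]/(α − 1) = 0.0432/0.8355 = 0.0517 mM.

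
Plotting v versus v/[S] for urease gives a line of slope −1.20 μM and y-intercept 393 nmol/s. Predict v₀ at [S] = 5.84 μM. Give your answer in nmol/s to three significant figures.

326 nmol/s

In the Eadie–Hofstee form v = Vmax − Km·(v/[S]), the slope is −Km and the intercept is Vmax, so Km = 1.20 μM and Vmax = 393 nmol/s.
v = 393 × 5.84/(1.20 + 5.84) = 326 nmol/s.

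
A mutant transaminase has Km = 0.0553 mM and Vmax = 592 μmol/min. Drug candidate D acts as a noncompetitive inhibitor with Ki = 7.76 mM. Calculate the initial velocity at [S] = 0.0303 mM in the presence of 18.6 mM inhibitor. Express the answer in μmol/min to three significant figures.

With α = 1 + [I]/Ki = 1 + 18.6/7.76 = 3.397, the noncompetitive rate law is v = (Vmax/α)·[S] / (Km + [S]).
v = (592/3.397)×0.0303 / (0.0553 + 0.0303) = 5.281/0.08560 = 61.7 μmol/min.

61.7 μmol/min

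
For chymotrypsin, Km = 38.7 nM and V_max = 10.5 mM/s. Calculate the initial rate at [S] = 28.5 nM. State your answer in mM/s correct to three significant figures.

4.45 mM/s

v = Vmax·[S]/(Km + [S]) = 10.5 × 28.5 / (38.7 + 28.5)
  = 299.2 / 67.20 = 4.45 mM/s.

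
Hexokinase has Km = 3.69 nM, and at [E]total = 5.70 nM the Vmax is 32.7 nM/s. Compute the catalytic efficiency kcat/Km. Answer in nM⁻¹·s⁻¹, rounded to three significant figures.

1.55 nM⁻¹·s⁻¹

kcat = Vmax/[E]total = 32.7/5.70 = 5.74 s⁻¹.
kcat/Km = 5.74/3.69 = 1.55 nM⁻¹·s⁻¹.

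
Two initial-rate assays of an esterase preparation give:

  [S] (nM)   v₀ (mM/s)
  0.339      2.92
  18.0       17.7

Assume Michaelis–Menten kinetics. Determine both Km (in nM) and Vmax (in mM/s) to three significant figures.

Km = 1.94 nM; Vmax = 19.6 mM/s

In reciprocal form, 1/v = (Km/Vmax)·(1/[S]) + 1/Vmax. The two points give (1/[S], 1/v) = (2.950, 0.3425) and (0.05556, 0.05650).
Slope = (0.3425 − 0.05650)/(2.950 − 0.05556) = 0.09880; intercept = 0.3425 − 0.09880×2.950 = 0.05101.
Vmax = 1/intercept = 19.6 mM/s; Km = slope × Vmax = 0.09880 × 19.6 = 1.94 nM.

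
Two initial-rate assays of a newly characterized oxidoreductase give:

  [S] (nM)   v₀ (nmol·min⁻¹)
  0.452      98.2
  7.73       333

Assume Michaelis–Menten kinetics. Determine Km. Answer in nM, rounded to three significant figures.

1.35 nM

From v = Vmax[S]/(Km+[S]), each point gives Vmax = v(Km+[S])/[S].
Equating: 98.2(Km+0.452)/0.452 = 333(Km+7.73)/7.73.
217.3·Km + 98.2 = 43.08·Km + 333, so (217.3 − 43.08)·Km = 333 − 98.2.
Km = 234.8/174.2 = 1.35 nM; then Vmax = 98.2(1.35+0.452)/0.452 = 391 nmol·min⁻¹.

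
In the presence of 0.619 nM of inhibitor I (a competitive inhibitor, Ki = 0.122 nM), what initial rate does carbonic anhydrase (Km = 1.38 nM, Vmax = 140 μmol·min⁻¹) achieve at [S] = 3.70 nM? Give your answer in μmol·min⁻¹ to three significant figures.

α = 1 + [I]/Ki = 1 + 0.619/0.122 = 6.074.
For a competitive inhibitor, Vmax is unchanged and the apparent Km becomes α·Km: Km,app = 8.38 nM, Vmax,app = 140 μmol·min⁻¹.
v = Vmax,app·[S]/(Km,app + [S]) = 140 × 3.70/(8.38 + 3.70) = 42.9 μmol·min⁻¹.

42.9 μmol·min⁻¹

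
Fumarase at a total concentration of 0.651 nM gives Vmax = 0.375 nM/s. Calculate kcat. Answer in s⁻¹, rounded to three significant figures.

kcat = Vmax/[E]total = 0.375 nM/s / 0.651 nM = 0.576 s⁻¹.

0.576 s⁻¹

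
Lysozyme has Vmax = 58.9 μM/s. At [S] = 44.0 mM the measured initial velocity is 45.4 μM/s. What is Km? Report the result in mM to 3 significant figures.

13.1 mM

From v = Vmax[S]/(Km+[S]), Km = [S](Vmax − v)/v.
Km = 44.0 × (58.9 − 45.4) / 45.4 = 594.0/45.4 = 13.1 mM.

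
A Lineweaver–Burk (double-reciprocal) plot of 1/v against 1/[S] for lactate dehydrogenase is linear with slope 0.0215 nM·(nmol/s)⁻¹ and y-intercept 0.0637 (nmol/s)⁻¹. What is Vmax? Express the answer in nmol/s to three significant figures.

15.7 nmol/s

The y-intercept of a Lineweaver–Burk plot equals 1/Vmax, so Vmax = 1/0.0637 = 15.7 nmol/s.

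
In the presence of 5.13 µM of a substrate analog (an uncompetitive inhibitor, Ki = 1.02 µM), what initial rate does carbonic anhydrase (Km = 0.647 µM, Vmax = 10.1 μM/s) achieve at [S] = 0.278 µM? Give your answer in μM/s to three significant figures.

1.21 μM/s

With α = 1 + [I]/Ki = 1 + 5.13/1.02 = 6.029, the uncompetitive rate law is v = (Vmax/α)·[S] / (Km/α + [S]).
v = (10.1/6.029)×0.278 / (0.647/6.029 + 0.278) = 0.4657/0.3853 = 1.21 μM/s.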